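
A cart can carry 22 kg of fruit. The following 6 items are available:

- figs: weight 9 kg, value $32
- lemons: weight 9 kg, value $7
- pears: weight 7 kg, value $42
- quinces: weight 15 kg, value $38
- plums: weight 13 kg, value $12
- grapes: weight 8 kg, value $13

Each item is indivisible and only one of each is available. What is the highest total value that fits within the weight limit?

Check high-value combinations within 22 kg:
- pears+quinces: weight 7+15=22, value 42+38=80
- figs+pears: weight 9+7=16, value 32+42=74
- pears+grapes: weight 7+8=15, value 42+13=55
- pears+plums: weight 7+13=20, value 42+12=54
Best: $80.

$80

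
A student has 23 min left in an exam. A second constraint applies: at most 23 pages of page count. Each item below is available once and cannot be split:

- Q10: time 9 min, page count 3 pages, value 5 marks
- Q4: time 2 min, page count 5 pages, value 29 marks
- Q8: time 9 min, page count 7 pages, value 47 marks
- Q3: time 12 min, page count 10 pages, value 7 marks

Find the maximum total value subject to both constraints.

Feasible sets respecting both limits:
- Q4+Q8+Q3: time 23, page count 22, value 83
- Q10+Q4+Q8: time 20, page count 15, value 81
- Q4+Q8: time 11, page count 12, value 76
Best: 83 marks.

83 marks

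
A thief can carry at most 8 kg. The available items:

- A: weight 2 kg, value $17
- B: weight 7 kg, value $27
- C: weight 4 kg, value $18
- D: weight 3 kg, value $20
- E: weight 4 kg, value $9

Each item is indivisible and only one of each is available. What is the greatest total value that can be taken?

$38

Check high-value combinations within 8 kg:
- C+D: weight 4+3=7, value 18+20=38
- A+D: weight 2+3=5, value 17+20=37
- A+C: weight 2+4=6, value 17+18=35
Best: $38.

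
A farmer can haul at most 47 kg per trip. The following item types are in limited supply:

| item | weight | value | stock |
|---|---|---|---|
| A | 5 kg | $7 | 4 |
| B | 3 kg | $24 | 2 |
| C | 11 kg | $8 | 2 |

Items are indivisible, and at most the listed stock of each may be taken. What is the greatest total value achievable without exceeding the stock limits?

$85

Best selections within weight 47 and stock limits:
- 3×A + 2×B + 2×C: weight 43, value 85
- 4×A + 2×B + 1×C: weight 37, value 84
- 2×A + 2×B + 2×C: weight 38, value 78
- 3×A + 2×B + 1×C: weight 32, value 77
Best: $85.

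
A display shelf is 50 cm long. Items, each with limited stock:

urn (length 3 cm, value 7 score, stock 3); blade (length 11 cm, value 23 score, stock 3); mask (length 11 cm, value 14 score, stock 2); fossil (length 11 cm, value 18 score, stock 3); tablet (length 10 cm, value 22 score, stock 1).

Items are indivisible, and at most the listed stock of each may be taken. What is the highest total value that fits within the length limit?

Top feasible selections:
- 2×urn + 3×blade + 1×tablet: length 49, value 105
- 2×urn + 3×blade + 1×fossil: length 50, value 101
Best: 105 score.

105 score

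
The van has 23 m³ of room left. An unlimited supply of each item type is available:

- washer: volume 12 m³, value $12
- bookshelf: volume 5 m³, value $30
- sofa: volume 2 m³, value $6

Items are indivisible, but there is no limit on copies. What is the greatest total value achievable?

$126

Best value-per-unit is bookshelf at 30/5; filling with it alone gives 4×30 = 120.
Optimal mix: 4×bookshelf + 1×sofa → volume 22, value 126.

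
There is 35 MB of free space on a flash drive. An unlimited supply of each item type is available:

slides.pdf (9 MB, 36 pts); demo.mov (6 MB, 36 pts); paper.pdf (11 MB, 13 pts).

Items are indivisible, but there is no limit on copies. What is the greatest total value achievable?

Best value-per-unit is demo.mov at 36/6; filling with it alone gives 5×36 = 180.
Optimal mix: 1×slides.pdf + 4×demo.mov → size 33, value 180.

180 pts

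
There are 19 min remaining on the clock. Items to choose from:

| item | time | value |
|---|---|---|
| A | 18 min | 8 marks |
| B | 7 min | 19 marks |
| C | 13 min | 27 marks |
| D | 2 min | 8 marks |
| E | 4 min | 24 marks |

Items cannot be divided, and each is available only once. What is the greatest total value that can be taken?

59 marks

Check high-value combinations within 19 min:
- C+D+E: time 13+2+4=19, value 27+8+24=59
- B+D+E: time 7+2+4=13, value 19+8+24=51
- C+E: time 13+4=17, value 27+24=51
Best: 59 marks.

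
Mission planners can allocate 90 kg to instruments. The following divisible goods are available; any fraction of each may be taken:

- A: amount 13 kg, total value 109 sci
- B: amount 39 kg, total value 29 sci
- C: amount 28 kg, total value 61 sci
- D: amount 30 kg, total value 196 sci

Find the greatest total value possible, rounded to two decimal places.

Take in order of value per unit:
- A (109/13 per unit): all 13 → value 109, running total 109.00
- D (196/30 per unit): all 30 → value 196, running total 305.00
- C (61/28 per unit): all 28 → value 61, running total 366.00
- B (29/39 per unit): 19 of 39 → value 19×29/39 = 14.1282, running total 380.13
Total 380.13.

380.13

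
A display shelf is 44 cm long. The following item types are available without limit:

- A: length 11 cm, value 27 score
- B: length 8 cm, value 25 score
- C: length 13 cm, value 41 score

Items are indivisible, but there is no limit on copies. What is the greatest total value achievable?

132 score

Best value-per-unit is C at 41/13; filling with it alone gives 3×41 = 123.
Optimal mix: 2×B + 2×C → length 42, value 132.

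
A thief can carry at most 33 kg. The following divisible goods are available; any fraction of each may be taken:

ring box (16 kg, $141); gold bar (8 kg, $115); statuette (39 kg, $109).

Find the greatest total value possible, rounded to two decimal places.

Take in order of value per unit:
- gold bar (115/8 per unit): all 8 → value 115, running total 115.00
- ring box (141/16 per unit): all 16 → value 141, running total 256.00
- statuette (109/39 per unit): 9 of 39 → value 9×109/39 = 25.1538, running total 281.15
Total 281.15.

281.15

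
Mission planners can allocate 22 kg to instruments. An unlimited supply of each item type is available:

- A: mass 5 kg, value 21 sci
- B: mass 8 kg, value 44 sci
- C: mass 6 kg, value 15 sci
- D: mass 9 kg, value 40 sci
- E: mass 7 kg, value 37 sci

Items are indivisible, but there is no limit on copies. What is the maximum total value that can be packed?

118 sci

Best value-per-unit is B at 44/8; filling with it alone gives 2×44 = 88.
Optimal mix: 1×B + 2×E → mass 22, value 118.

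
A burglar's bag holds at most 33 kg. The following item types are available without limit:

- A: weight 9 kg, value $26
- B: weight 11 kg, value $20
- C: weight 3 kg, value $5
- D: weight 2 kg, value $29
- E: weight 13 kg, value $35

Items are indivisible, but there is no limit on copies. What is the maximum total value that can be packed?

Best value-per-unit is D at 29/2, and filling with it alone uses weight 16×2=32. No mix of the others beats 16×29 = 464.

$464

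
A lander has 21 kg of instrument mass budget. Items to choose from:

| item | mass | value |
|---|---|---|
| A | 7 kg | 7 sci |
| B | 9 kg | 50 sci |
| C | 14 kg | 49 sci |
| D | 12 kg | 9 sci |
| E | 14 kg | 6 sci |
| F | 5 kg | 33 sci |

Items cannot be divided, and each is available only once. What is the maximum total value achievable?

Check high-value combinations within 21 kg:
- A+B+F: mass 7+9+5=21, value 7+50+33=90
- B+F: mass 9+5=14, value 50+33=83
- C+F: mass 14+5=19, value 49+33=82
- B+D: mass 9+12=21, value 50+9=59
Best: 90 sci.

90 sci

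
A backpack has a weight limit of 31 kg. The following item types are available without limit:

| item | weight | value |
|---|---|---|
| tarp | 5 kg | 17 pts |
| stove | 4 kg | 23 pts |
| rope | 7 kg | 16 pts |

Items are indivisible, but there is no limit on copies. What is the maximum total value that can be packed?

161 pts

Best value-per-unit is stove at 23/4, and filling with it alone uses weight 7×4=28. No mix of the others beats 7×23 = 161.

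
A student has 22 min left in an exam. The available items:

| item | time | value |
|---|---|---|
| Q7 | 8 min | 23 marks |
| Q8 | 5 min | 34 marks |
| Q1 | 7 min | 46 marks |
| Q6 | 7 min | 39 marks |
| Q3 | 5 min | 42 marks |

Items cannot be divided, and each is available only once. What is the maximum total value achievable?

Check high-value combinations within 22 min:
- Q1+Q6+Q3: time 7+7+5=19, value 46+39+42=127
- Q8+Q1+Q3: time 5+7+5=17, value 34+46+42=122
- Q8+Q1+Q6: time 5+7+7=19, value 34+46+39=119
Best: 127 marks.

127 marks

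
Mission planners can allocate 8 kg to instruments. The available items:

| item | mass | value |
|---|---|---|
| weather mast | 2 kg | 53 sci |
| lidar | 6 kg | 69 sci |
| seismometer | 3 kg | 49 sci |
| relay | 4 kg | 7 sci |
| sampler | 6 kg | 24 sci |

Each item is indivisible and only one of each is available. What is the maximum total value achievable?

This is a 0/1 knapsack; check combinations near the capacity.
- weather mast+lidar: mass 2+6=8, value 53+69=122
- weather mast+seismometer: mass 2+3=5, value 53+49=102
- weather mast+sampler: mass 2+6=8, value 53+24=77
- lidar: mass 6, value 69
Best: 122 sci.

122 sci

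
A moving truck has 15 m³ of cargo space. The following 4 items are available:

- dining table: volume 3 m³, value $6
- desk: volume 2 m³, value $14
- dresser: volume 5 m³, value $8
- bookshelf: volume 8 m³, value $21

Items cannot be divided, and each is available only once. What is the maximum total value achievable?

This is a 0/1 knapsack; check combinations near the capacity.
- desk+dresser+bookshelf: volume 2+5+8=15, value 14+8+21=43
- dining table+desk+bookshelf: volume 3+2+8=13, value 6+14+21=41
- desk+bookshelf: volume 2+8=10, value 14+21=35
Best: $43.

$43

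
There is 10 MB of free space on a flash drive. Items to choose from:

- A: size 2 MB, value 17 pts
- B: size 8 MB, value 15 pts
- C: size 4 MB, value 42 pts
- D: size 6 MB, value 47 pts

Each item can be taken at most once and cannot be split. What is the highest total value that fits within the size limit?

This is a 0/1 knapsack; check combinations near the capacity.
- C+D: size 4+6=10, value 42+47=89
- A+D: size 2+6=8, value 17+47=64
- A+C: size 2+4=6, value 17+42=59
- D: size 6, value 47
Best: 89 pts.

89 pts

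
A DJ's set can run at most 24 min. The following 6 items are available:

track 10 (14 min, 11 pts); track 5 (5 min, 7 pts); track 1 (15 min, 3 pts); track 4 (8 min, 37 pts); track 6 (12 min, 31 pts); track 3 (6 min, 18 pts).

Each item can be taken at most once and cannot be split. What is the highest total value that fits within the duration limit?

68 pts

This is a 0/1 knapsack; check combinations near the capacity.
- track 4+track 6: duration 8+12=20, value 37+31=68
- track 5+track 4+track 3: duration 5+8+6=19, value 7+37+18=62
- track 5+track 6+track 3: duration 5+12+6=23, value 7+31+18=56
- track 4+track 3: duration 8+6=14, value 37+18=55
Best: 68 pts.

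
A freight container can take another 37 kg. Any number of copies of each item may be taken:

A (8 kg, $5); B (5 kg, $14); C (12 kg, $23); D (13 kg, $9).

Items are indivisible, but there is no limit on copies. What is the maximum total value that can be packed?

Best value-per-unit is B at 14/5, and filling with it alone uses weight 7×5=35. No mix of the others beats 7×14 = 98.

$98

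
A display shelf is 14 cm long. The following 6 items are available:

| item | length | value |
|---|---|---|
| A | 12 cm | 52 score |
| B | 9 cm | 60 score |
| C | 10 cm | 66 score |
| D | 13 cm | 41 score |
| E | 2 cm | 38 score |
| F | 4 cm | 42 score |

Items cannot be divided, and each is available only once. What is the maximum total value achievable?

This is a 0/1 knapsack; check combinations near the capacity.
- C+F: length 10+4=14, value 66+42=108
- C+E: length 10+2=12, value 66+38=104
- B+F: length 9+4=13, value 60+42=102
Best: 108 score.

108 score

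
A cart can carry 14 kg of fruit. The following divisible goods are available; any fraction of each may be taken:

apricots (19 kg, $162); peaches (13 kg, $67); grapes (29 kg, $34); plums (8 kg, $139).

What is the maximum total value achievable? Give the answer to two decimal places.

190.16

Take in order of value per unit:
- plums (139/8 per unit): all 8 → value 139, running total 139.00
- apricots (162/19 per unit): 6 of 19 → value 6×162/19 = 51.1579, running total 190.16
Total 190.16.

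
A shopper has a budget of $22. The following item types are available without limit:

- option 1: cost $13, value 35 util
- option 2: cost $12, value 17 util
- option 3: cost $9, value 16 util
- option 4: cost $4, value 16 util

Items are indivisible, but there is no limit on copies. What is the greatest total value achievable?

80 util

Best value-per-unit is option 4 at 16/4, and filling with it alone uses cost 5×4=20. No mix of the others beats 5×16 = 80.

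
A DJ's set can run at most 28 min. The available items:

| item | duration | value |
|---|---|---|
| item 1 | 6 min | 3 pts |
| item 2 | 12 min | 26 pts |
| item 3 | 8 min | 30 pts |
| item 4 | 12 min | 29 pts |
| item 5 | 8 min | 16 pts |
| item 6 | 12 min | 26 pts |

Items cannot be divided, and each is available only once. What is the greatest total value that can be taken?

This is a 0/1 knapsack; check combinations near the capacity.
- item 3+item 4+item 5: duration 8+12+8=28, value 30+29+16=75
- item 2+item 3+item 5: duration 12+8+8=28, value 26+30+16=72
- item 3+item 5+item 6: duration 8+8+12=28, value 30+16+26=72
- item 1+item 3+item 4: duration 6+8+12=26, value 3+30+29=62
Best: 75 pts.

75 pts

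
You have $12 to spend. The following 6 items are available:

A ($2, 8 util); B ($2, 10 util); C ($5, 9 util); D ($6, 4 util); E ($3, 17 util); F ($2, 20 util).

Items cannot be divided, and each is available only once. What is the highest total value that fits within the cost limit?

56 util

Check high-value combinations within $12:
- B+C+E+F: cost 2+5+3+2=12, value 10+9+17+20=56
- A+B+E+F: cost 2+2+3+2=9, value 8+10+17+20=55
- A+C+E+F: cost 2+5+3+2=12, value 8+9+17+20=54
- B+E+F: cost 2+3+2=7, value 10+17+20=47
- A+B+C+F: cost 2+2+5+2=11, value 8+10+9+20=47
Best: 56 util.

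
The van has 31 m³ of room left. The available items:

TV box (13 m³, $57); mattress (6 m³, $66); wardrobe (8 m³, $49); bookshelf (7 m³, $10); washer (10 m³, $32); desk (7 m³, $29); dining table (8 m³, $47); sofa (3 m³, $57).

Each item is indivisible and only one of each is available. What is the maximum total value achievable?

$229

This is a 0/1 knapsack; check combinations near the capacity.
- TV box+mattress+wardrobe+sofa: volume 13+6+8+3=30, value 57+66+49+57=229
- TV box+mattress+dining table+sofa: volume 13+6+8+3=30, value 57+66+47+57=227
- mattress+wardrobe+dining table+sofa: volume 6+8+8+3=25, value 66+49+47+57=219
Best: $229.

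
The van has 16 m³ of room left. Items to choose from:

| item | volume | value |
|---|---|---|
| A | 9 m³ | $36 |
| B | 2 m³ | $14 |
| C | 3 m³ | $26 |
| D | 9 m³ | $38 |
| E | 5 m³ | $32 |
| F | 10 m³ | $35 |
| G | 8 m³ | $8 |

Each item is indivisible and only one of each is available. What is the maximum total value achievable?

Check high-value combinations within 16 m³:
- B+D+E: volume 2+9+5=16, value 14+38+32=84
- A+B+E: volume 9+2+5=16, value 36+14+32=82
- B+C+D: volume 2+3+9=14, value 14+26+38=78
Best: $84.

$84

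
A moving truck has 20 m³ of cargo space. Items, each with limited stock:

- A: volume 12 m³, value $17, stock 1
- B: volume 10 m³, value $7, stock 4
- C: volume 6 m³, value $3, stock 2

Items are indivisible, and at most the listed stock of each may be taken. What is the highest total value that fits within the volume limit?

$20

Best selections within volume 20 and stock limits:
- 1×A + 1×C: volume 18, value 20
- 1×A: volume 12, value 17
- 2×B: volume 20, value 14
- 1×B + 1×C: volume 16, value 10
Best: $20.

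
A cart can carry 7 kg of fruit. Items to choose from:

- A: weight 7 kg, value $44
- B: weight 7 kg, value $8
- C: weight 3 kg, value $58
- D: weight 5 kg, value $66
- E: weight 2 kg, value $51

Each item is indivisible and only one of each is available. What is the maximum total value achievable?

$117

Check high-value combinations within 7 kg:
- D+E: weight 5+2=7, value 66+51=117
- C+E: weight 3+2=5, value 58+51=109
- D: weight 5, value 66
Best: $117.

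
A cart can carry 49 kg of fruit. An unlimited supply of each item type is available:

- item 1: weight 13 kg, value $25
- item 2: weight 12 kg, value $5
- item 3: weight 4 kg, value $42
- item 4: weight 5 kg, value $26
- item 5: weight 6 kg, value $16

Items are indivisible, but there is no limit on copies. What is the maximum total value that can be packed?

$504

Best value-per-unit is item 3 at 42/4, and filling with it alone uses weight 12×4=48. No mix of the others beats 12×42 = 504.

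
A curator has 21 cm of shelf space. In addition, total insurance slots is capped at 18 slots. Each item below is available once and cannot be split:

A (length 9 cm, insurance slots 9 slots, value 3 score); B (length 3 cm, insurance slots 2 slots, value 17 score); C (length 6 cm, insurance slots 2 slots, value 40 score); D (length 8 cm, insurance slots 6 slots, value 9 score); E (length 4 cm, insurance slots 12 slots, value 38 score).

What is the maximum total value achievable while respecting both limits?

95 score

Feasible sets respecting both limits:
- B+C+E: length 13, insurance slots 16, value 95
- C+E: length 10, insurance slots 14, value 78
- B+C+D: length 17, insurance slots 10, value 66
Best: 95 score.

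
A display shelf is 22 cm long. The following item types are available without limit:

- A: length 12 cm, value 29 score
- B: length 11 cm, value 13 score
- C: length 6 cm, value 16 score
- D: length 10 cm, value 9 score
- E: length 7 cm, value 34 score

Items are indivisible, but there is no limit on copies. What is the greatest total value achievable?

Best value-per-unit is E at 34/7, and filling with it alone uses length 3×7=21. No mix of the others beats 3×34 = 102.

102 score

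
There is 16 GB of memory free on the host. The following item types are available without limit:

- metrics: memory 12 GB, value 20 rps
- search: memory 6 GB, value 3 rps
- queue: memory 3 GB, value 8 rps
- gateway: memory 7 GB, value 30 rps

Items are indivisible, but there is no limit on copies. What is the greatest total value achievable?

Best value-per-unit is gateway at 30/7, and filling with it alone uses memory 2×7=14. No mix of the others beats 2×30 = 60.

60 rps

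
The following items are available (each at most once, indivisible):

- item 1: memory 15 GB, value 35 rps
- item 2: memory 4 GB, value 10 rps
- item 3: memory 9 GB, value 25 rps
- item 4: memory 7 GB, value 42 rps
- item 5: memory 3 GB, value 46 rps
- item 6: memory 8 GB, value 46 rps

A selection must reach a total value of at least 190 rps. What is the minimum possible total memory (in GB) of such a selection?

42

Subsets with value ≥ 190, sorted by total memory:
- item 1+item 3+item 4+item 5+item 6: memory 42, value 194
- item 1+item 2+item 3+item 4+item 5+item 6: memory 46, value 204
Minimum memory: 42 GB.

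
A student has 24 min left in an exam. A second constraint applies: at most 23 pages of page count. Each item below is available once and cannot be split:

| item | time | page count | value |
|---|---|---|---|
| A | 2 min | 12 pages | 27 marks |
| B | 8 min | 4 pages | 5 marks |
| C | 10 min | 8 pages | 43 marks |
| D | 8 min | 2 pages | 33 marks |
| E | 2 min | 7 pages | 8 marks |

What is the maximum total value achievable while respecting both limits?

Feasible sets respecting both limits:
- A+C+D: time 20, page count 22, value 103
- C+D+E: time 20, page count 17, value 84
- C+D: time 18, page count 10, value 76
- A+C: time 12, page count 20, value 70
Best: 103 marks.

103 marks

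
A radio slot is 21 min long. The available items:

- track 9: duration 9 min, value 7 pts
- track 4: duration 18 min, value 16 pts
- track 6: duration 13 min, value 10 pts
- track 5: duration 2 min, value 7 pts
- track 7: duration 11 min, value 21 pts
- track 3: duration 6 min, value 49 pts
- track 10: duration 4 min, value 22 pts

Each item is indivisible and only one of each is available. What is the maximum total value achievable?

Check high-value combinations within 21 min:
- track 7+track 3+track 10: duration 11+6+4=21, value 21+49+22=92
- track 9+track 5+track 3+track 10: duration 9+2+6+4=21, value 7+7+49+22=85
- track 5+track 3+track 10: duration 2+6+4=12, value 7+49+22=78
- track 9+track 3+track 10: duration 9+6+4=19, value 7+49+22=78
- track 5+track 7+track 3: duration 2+11+6=19, value 7+21+49=77
Best: 92 pts.

92 pts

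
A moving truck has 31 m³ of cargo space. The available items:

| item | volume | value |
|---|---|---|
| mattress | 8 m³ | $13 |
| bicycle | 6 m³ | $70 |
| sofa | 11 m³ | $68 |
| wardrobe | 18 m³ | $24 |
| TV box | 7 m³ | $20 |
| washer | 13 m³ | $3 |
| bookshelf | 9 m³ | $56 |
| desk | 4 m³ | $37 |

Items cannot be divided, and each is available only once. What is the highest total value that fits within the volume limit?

Check high-value combinations within 31 m³:
- bicycle+sofa+bookshelf+desk: volume 6+11+9+4=30, value 70+68+56+37=231
- bicycle+sofa+TV box+desk: volume 6+11+7+4=28, value 70+68+20+37=195
- bicycle+sofa+bookshelf: volume 6+11+9=26, value 70+68+56=194
- mattress+bicycle+sofa+desk: volume 8+6+11+4=29, value 13+70+68+37=188
Best: $231.

$231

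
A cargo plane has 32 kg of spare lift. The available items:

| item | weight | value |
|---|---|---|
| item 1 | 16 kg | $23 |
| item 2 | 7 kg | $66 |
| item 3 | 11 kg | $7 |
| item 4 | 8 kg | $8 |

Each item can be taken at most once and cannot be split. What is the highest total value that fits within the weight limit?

Check high-value combinations within 32 kg:
- item 1+item 2+item 4: weight 16+7+8=31, value 23+66+8=97
- item 1+item 2: weight 16+7=23, value 23+66=89
- item 2+item 3+item 4: weight 7+11+8=26, value 66+7+8=81
- item 2+item 4: weight 7+8=15, value 66+8=74
Best: $97.

$97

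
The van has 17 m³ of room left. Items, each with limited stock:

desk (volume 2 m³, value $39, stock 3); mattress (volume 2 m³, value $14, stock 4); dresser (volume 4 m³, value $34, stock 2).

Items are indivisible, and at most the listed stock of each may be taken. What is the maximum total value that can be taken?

$199

Top feasible selections:
- 3×desk + 1×mattress + 2×dresser: volume 16, value 199
- 3×desk + 3×mattress + 1×dresser: volume 16, value 193
- 3×desk + 2×dresser: volume 14, value 185
Best: $199.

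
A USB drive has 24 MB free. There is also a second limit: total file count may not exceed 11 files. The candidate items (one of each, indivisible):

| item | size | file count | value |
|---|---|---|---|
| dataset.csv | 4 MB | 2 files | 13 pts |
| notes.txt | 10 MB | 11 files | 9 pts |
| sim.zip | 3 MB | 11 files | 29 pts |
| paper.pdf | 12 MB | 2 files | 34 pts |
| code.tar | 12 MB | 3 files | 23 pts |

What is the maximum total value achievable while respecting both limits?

57 pts

Feasible sets respecting both limits:
- paper.pdf+code.tar: size 24, file count 5, value 57
- dataset.csv+paper.pdf: size 16, file count 4, value 47
- dataset.csv+code.tar: size 16, file count 5, value 36
Best: 57 pts.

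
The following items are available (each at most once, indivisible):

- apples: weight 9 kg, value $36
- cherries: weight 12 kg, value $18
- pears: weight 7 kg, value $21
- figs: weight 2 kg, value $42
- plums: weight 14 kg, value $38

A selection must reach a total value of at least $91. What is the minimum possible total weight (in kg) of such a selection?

18

Subsets with value ≥ 91, sorted by total weight:
- apples+pears+figs: weight 18, value 99
- pears+figs+plums: weight 23, value 101
- apples+cherries+figs: weight 23, value 96
Minimum weight: 18 kg.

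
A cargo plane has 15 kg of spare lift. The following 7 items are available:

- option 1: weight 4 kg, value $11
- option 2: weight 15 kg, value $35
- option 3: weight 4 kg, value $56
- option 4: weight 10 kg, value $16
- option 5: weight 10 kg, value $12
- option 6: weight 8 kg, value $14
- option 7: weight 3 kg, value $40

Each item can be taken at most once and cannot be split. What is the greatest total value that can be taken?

Check high-value combinations within 15 kg:
- option 3+option 6+option 7: weight 4+8+3=15, value 56+14+40=110
- option 1+option 3+option 7: weight 4+4+3=11, value 11+56+40=107
- option 3+option 7: weight 4+3=7, value 56+40=96
- option 3+option 4: weight 4+10=14, value 56+16=72
Best: $110.

$110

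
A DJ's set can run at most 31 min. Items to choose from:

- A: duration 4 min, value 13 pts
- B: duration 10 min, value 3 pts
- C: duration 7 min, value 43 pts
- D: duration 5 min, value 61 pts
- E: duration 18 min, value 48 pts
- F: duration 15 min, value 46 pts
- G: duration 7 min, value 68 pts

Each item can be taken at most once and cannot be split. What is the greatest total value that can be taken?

188 pts

Check high-value combinations within 31 min:
- A+D+F+G: duration 4+5+15+7=31, value 13+61+46+68=188
- A+C+D+G: duration 4+7+5+7=23, value 13+43+61+68=185
- D+E+G: duration 5+18+7=30, value 61+48+68=177
- D+F+G: duration 5+15+7=27, value 61+46+68=175
- B+C+D+G: duration 10+7+5+7=29, value 3+43+61+68=175
Best: 188 pts.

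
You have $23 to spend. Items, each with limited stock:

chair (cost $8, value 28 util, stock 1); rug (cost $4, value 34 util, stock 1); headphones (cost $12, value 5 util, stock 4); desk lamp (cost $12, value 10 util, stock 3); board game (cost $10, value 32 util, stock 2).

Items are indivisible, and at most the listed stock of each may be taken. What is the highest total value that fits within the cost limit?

Top feasible selections:
- 1×chair + 1×rug + 1×board game: cost 22, value 94
- 1×rug + 1×board game: cost 14, value 66
- 2×board game: cost 20, value 64
- 1×chair + 1×rug: cost 12, value 62
Best: 94 util.

94 util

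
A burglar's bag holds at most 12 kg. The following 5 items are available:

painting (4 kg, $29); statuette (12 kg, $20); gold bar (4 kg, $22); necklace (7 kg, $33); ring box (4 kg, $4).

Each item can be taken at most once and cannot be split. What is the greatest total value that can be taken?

$62

This is a 0/1 knapsack; check combinations near the capacity.
- painting+necklace: weight 4+7=11, value 29+33=62
- gold bar+necklace: weight 4+7=11, value 22+33=55
- painting+gold bar+ring box: weight 4+4+4=12, value 29+22+4=55
Best: $62.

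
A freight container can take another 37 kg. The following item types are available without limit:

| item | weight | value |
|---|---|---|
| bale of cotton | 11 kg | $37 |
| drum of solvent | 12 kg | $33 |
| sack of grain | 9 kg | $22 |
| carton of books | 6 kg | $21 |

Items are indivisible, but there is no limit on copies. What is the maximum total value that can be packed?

Best value-per-unit is carton of books at 21/6, and filling with it alone uses weight 6×6=36. No mix of the others beats 6×21 = 126.

$126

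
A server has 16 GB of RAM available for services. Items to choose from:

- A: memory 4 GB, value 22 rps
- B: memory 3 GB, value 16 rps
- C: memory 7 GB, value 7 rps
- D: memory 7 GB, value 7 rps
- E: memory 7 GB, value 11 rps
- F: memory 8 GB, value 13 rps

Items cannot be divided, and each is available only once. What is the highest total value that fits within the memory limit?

51 rps

This is a 0/1 knapsack; check combinations near the capacity.
- A+B+F: memory 4+3+8=15, value 22+16+13=51
- A+B+E: memory 4+3+7=14, value 22+16+11=49
- A+B+C: memory 4+3+7=14, value 22+16+7=45
Best: 51 rps.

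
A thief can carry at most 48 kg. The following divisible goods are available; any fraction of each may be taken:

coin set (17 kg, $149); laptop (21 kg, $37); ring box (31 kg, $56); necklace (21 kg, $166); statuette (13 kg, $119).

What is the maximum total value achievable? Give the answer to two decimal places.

Take in order of value per unit:
- statuette (119/13 per unit): all 13 → value 119, running total 119.00
- coin set (149/17 per unit): all 17 → value 149, running total 268.00
- necklace (166/21 per unit): 18 of 21 → value 18×166/21 = 142.2857, running total 410.29
Total 410.29.

410.29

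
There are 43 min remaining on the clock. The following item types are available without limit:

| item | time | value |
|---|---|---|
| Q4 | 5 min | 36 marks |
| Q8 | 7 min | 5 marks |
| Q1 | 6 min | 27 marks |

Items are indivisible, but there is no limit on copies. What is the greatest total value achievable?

Best value-per-unit is Q4 at 36/5, and filling with it alone uses time 8×5=40. No mix of the others beats 8×36 = 288.

288 marks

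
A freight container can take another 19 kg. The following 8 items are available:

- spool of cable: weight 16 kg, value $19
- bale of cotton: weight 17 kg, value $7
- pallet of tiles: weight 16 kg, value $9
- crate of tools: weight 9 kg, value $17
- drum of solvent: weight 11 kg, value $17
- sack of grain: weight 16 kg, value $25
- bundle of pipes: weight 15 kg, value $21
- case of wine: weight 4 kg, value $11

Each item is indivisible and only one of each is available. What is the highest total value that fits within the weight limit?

Check high-value combinations within 19 kg:
- bundle of pipes+case of wine: weight 15+4=19, value 21+11=32
- crate of tools+case of wine: weight 9+4=13, value 17+11=28
- drum of solvent+case of wine: weight 11+4=15, value 17+11=28
- sack of grain: weight 16, value 25
- bundle of pipes: weight 15, value 21
Best: $32.

$32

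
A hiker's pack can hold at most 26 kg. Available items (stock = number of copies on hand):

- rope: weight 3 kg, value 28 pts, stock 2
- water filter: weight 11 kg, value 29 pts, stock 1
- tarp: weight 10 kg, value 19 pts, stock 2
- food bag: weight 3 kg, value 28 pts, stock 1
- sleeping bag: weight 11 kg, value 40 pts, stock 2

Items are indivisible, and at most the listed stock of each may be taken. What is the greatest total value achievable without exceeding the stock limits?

Top feasible selections:
- 2×rope + 1×food bag + 1×sleeping bag: weight 20, value 124
- 2×rope + 1×water filter + 1×food bag: weight 20, value 113
- 1×food bag + 2×sleeping bag: weight 25, value 108
Best: 124 pts.

124 pts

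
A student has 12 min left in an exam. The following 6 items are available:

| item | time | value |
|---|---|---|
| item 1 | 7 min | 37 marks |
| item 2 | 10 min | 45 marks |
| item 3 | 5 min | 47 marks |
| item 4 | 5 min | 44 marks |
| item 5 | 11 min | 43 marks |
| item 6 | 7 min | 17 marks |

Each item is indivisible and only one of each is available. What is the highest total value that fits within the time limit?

91 marks

Check high-value combinations within 12 min:
- item 3+item 4: time 5+5=10, value 47+44=91
- item 1+item 3: time 7+5=12, value 37+47=84
- item 1+item 4: time 7+5=12, value 37+44=81
- item 3+item 6: time 5+7=12, value 47+17=64
- item 4+item 6: time 5+7=12, value 44+17=61
Best: 91 marks.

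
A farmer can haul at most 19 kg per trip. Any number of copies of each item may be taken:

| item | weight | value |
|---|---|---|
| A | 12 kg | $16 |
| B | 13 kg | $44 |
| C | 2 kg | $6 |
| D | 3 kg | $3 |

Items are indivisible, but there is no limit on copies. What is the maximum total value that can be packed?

$62

Best value-per-unit is B at 44/13; filling with it alone gives 1×44 = 44.
Optimal mix: 1×B + 3×C → weight 19, value 62.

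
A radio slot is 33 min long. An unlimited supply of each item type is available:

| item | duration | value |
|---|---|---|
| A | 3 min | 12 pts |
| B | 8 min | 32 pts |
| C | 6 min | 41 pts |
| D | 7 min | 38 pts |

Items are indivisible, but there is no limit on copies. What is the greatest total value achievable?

Best value-per-unit is C at 41/6; filling with it alone gives 5×41 = 205.
Optimal mix: 1×A + 5×C → duration 33, value 217.

217 pts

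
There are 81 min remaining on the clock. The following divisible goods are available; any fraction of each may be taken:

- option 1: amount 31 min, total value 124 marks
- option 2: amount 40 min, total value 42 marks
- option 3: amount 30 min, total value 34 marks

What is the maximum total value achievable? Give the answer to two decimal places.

179.00

Take in order of value per unit:
- option 1 (124/31 per unit): all 31 → value 124, running total 124.00
- option 3 (34/30 per unit): all 30 → value 34, running total 158.00
- option 2 (42/40 per unit): 20 of 40 → value 20×42/40 = 21.0000, running total 179.00
Total 179.00.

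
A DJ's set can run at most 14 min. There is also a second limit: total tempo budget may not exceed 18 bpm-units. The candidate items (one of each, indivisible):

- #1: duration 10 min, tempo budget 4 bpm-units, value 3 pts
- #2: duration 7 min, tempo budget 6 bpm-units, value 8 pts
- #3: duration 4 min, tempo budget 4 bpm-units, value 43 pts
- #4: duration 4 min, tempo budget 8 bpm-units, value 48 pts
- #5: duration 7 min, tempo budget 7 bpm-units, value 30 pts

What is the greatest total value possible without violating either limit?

91 pts

Feasible sets respecting both limits:
- #3+#4: duration 8, tempo budget 12, value 91
- #4+#5: duration 11, tempo budget 15, value 78
- #3+#5: duration 11, tempo budget 11, value 73
- #2+#4: duration 11, tempo budget 14, value 56
Best: 91 pts.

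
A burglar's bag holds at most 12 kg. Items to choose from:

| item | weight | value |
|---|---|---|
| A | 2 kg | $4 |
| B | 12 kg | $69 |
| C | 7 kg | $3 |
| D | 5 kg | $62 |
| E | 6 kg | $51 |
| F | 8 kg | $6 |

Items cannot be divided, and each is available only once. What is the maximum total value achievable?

$113

Check high-value combinations within 12 kg:
- D+E: weight 5+6=11, value 62+51=113
- B: weight 12, value 69
- A+D: weight 2+5=7, value 4+62=66
Best: $113.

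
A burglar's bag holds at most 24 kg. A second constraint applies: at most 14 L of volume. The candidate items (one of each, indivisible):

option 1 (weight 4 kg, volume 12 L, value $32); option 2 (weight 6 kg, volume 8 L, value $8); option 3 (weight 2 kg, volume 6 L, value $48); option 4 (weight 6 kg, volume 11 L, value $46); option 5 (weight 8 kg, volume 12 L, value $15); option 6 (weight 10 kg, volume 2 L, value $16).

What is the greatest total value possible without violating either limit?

$64

Feasible sets respecting both limits:
- option 3+option 6: weight 12, volume 8, value 64
- option 4+option 6: weight 16, volume 13, value 62
- option 2+option 3: weight 8, volume 14, value 56
- option 3: weight 2, volume 6, value 48
Best: $64.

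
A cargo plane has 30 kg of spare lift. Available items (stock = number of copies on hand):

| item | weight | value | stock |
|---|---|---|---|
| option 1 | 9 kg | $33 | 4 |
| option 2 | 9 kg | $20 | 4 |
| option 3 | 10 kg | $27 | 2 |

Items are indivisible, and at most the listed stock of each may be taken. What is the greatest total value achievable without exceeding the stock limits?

$99

Top feasible selections:
- 3×option 1: weight 27, value 99
- 2×option 1 + 1×option 3: weight 28, value 93
- 1×option 1 + 2×option 3: weight 29, value 87
Best: $99.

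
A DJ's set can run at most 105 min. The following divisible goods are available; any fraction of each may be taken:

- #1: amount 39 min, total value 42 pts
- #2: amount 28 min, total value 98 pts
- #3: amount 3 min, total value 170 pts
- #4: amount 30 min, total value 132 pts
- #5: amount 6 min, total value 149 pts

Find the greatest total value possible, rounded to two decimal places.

589.92

Take in order of value per unit:
- #3 (170/3 per unit): all 3 → value 170, running total 170.00
- #5 (149/6 per unit): all 6 → value 149, running total 319.00
- #4 (132/30 per unit): all 30 → value 132, running total 451.00
- #2 (98/28 per unit): all 28 → value 98, running total 549.00
- #1 (42/39 per unit): 38 of 39 → value 38×42/39 = 40.9231, running total 589.92
Total 589.92.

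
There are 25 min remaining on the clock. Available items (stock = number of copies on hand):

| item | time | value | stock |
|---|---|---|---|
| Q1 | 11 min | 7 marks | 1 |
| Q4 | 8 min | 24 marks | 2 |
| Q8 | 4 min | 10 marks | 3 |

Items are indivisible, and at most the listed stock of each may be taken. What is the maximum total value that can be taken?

68 marks

Top feasible selections:
- 2×Q4 + 2×Q8: time 24, value 68
- 2×Q4 + 1×Q8: time 20, value 58
- 1×Q4 + 3×Q8: time 20, value 54
Best: 68 marks.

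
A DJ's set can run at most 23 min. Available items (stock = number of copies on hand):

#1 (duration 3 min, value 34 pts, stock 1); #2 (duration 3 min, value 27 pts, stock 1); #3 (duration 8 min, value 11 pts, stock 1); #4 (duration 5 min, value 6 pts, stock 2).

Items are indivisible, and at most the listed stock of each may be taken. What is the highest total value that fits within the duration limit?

Top feasible selections:
- 1×#1 + 1×#2 + 1×#3 + 1×#4: duration 19, value 78
- 1×#1 + 1×#2 + 2×#4: duration 16, value 73
Best: 78 pts.

78 pts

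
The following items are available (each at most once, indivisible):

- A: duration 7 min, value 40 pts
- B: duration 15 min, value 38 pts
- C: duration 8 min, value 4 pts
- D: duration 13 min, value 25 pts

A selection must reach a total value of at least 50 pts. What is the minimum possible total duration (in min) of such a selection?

Subsets with value ≥ 50, sorted by total duration:
- A+D: duration 20, value 65
- A+B: duration 22, value 78
- A+C+D: duration 28, value 69
Minimum duration: 20 min.

20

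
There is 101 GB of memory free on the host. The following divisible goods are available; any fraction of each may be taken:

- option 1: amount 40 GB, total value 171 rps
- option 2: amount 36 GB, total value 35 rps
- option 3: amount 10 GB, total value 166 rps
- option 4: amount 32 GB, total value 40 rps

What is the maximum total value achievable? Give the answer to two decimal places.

395.47

Take in order of value per unit:
- option 3 (166/10 per unit): all 10 → value 166, running total 166.00
- option 1 (171/40 per unit): all 40 → value 171, running total 337.00
- option 4 (40/32 per unit): all 32 → value 40, running total 377.00
- option 2 (35/36 per unit): 19 of 36 → value 19×35/36 = 18.4722, running total 395.47
Total 395.47.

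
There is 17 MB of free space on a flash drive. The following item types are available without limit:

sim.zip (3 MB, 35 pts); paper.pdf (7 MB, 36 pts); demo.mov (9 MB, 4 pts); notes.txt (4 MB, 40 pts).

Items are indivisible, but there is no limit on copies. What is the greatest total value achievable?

Best value-per-unit is sim.zip at 35/3; filling with it alone gives 5×35 = 175.
Optimal mix: 3×sim.zip + 2×notes.txt → size 17, value 185.

185 pts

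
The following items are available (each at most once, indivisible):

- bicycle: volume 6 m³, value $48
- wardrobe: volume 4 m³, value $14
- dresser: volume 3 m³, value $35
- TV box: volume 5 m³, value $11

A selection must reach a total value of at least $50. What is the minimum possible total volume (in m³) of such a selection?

Subsets with value ≥ 50, sorted by total volume:
- bicycle+dresser: volume 9, value 83
- bicycle+wardrobe: volume 10, value 62
- bicycle+TV box: volume 11, value 59
Minimum volume: 9 m³.

9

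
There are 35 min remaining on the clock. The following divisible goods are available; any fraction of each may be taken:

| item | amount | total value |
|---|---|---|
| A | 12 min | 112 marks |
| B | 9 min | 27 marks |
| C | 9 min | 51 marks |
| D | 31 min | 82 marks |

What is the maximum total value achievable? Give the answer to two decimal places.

Take in order of value per unit:
- A (112/12 per unit): all 12 → value 112, running total 112.00
- C (51/9 per unit): all 9 → value 51, running total 163.00
- B (27/9 per unit): all 9 → value 27, running total 190.00
- D (82/31 per unit): 5 of 31 → value 5×82/31 = 13.2258, running total 203.23
Total 203.23.

203.23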